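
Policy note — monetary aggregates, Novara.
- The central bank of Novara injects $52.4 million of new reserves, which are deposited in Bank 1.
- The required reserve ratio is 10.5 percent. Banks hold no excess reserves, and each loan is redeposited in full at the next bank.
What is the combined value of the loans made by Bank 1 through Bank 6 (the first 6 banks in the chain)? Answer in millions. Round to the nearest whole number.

Bank i lends (1 − rr)^i of the original deposit: Bank 1 lends 52.4·0.8950 = 46.8980, Bank 2 lends 52.4·0.8950² ≈ 41.9737, and so on.
Summing a geometric series: total = 52.4·[0.8950·(1 − 0.8950^6) / (1 − 0.8950)] ≈ 217.0839 million.

$217 million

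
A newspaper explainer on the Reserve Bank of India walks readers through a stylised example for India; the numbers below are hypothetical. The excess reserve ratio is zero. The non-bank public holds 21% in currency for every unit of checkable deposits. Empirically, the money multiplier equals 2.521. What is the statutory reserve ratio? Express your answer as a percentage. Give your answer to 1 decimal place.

Using m = 2.521. Since m = (1 + c)/(c + rr + e), the denominator satisfies c + rr + e = (1 + c)/m = (1 + 0.21) / 2.521 ≈ 0.479968.
With c = 0.21 and e = 0, the statutory reserve ratio is 0.479968 − 0.21 − 0 = 0.269968.

27.0%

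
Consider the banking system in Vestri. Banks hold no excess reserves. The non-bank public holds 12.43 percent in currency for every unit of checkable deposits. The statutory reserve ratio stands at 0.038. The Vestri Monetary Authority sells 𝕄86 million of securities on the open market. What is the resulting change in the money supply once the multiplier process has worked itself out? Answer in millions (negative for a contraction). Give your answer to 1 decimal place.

The money multiplier is m = (1 + c) / (rr + c) = (1 + 0.1243) / (0.038 + 0.1243) ≈ 6.9273.
The sale removes 86 million of base, so ΔM = m × ΔMB = 6.9273 × (−86) = -595.7478 million.

-595.7 million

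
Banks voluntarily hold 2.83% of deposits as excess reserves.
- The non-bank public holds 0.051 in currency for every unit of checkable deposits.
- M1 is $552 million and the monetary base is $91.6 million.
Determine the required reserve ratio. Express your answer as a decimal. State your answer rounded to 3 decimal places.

0.095

Using m = M/MB = 552/91.6 ≈ 6.026201. Since m = (1 + c)/(c + rr + e), the denominator satisfies c + rr + e = (1 + c)/m = (1 + 0.051) / 6.026201 ≈ 0.174405.
With c = 0.051 and e = 0.0283, the required reserve ratio is 0.174405 − 0.051 − 0.0283 = 0.095105.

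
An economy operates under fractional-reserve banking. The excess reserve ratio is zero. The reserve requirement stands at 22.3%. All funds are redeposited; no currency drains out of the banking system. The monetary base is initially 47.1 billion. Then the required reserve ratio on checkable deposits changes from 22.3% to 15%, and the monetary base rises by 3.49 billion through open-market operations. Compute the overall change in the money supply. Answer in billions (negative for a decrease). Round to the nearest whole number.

126 billion

Before: m₁ = 1 / (0.223) ≈ 4.4843, MB₁ = 47.1, so M₁ = 4.4843 × 47.1 ≈ 211.2105 billion.
After: m₂ = 1 / (0.15) ≈ 6.6667, MB₂ = 47.1 + 3.49 = 50.59, so M₂ = 6.6667 × 50.59 ≈ 337.2684 billion.
ΔM = M₂ − M₁ = 337.2684 − 211.2105 = 126.0579 billion.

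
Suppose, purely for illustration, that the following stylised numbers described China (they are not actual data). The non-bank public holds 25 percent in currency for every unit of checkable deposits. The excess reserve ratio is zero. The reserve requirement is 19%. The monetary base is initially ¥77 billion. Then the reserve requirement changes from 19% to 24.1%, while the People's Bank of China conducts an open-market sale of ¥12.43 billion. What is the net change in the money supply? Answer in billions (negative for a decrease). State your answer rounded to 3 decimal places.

Before: m₁ = (1 + 0.25) / (0.19 + 0.25) ≈ 2.840909, MB₁ = 77, so M₁ = 2.840909 × 77 ≈ 218.75 billion.
After: m₂ = (1 + 0.25) / (0.241 + 0.25) ≈ 2.545825, MB₂ = 77 − 12.43 = 64.57, so M₂ = 2.545825 × 64.57 ≈ 164.3839 billion.
ΔM = M₂ − M₁ = 164.3839 − 218.75 = -54.3661 billion.

-54.366 billion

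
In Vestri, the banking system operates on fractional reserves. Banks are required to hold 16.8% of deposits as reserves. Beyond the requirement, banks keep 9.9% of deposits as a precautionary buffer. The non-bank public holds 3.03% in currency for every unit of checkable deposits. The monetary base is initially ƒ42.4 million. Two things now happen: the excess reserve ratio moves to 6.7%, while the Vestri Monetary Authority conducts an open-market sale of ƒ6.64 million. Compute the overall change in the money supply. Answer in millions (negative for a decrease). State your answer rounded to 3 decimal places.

Before: m₁ = (1 + 0.0303) / (0.168 + 0.099 + 0.0303) ≈ 3.465523, MB₁ = 42.4, so M₁ = 3.465523 × 42.4 ≈ 146.9382 million.
After: m₂ = (1 + 0.0303) / (0.168 + 0.067 + 0.0303) ≈ 3.883528, MB₂ = 42.4 − 6.64 = 35.76, so M₂ = 3.883528 × 35.76 ≈ 138.875 million.
ΔM = M₂ − M₁ = 138.875 − 146.9382 = -8.0632 million.

-8.063 million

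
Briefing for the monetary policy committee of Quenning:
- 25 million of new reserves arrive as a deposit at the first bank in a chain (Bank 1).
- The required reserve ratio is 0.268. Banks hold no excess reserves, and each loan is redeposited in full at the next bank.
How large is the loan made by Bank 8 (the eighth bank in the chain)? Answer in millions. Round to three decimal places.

2.061 million

Each bank lends a fraction (1 − rr) = 0.7320 of the deposit it receives, so Bank 8 receives 25·0.7320^7 and lends 25·0.7320^8 ≈ 2.0608 million.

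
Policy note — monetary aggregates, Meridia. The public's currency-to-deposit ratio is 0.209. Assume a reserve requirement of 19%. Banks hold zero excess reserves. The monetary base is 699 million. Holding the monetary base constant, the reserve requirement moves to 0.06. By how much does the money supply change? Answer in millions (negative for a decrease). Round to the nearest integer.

1024 million

Initially m₁ = (1 + 0.209) / (0.19 + 0.209) ≈ 3.0301, so M₁ = 3.0301 × 699 = 2118.0399 million.
After the change m₂ = (1 + 0.209) / (0.06 + 0.209) ≈ 4.4944, so M₂ = 4.4944 × 699 = 3141.5856 million.
ΔM = M₂ − M₁ = 3141.5856 − 2118.0399 = 1023.5457 million.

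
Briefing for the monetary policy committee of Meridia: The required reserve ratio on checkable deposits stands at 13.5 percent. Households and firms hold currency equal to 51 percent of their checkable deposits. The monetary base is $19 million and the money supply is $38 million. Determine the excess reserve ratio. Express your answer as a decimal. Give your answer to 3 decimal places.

0.110

Using m = M/MB = 38/19 = 2.000000. Since m = (1 + c)/(c + rr + e), the denominator satisfies c + rr + e = (1 + c)/m = (1 + 0.51) / 2.000000 = 0.755000.
With c = 0.51 and rr = 0.135, the excess reserve ratio is 0.755000 − 0.51 − 0.135 = 0.11.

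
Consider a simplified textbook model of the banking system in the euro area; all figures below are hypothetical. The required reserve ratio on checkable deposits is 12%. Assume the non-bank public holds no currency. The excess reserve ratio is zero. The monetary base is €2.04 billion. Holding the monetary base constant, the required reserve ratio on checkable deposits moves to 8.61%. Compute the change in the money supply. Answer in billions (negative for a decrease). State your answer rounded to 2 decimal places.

Initially m₁ = 1 / (0.12) ≈ 8.3333, so M₁ = 8.3333 × 2.04 ≈ 16.9999 billion.
After the change m₂ = 1 / (0.0861) ≈ 11.6144, so M₂ = 11.6144 × 2.04 ≈ 23.6934 billion.
ΔM = M₂ − M₁ = 23.6934 − 16.9999 = 6.6935 billion.

€6.69 billion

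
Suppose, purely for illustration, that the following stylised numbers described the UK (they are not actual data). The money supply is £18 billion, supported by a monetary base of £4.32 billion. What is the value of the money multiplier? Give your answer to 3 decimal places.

4.167

The money multiplier is m = M / MB = 18 / 4.32 ≈ 4.16667.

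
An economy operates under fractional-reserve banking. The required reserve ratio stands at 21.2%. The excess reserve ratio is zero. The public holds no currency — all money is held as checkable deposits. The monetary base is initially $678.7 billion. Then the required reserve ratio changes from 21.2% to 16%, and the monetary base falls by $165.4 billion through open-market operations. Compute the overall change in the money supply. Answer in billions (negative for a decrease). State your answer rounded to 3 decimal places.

$6.710 billion

Before: m₁ = 1 / (0.212) ≈ 4.7169811, MB₁ = 678.7, so M₁ = 4.7169811 × 678.7 ≈ 3201.4151 billion.
After: m₂ = 1 / (0.16) = 6.25, MB₂ = 678.7 − 165.4 = 513.3, so M₂ = 6.25 × 513.3 = 3208.125 billion.
ΔM = M₂ − M₁ = 3208.125 − 3201.4151 = 6.7099 billion.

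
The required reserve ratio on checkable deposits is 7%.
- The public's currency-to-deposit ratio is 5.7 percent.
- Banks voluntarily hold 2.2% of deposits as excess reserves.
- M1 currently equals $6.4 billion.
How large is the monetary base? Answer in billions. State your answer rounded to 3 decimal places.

The money multiplier is m = (1 + c) / (rr + e + c) = (1 + 0.057) / (0.07 + 0.022 + 0.057) ≈ 7.09396.
MB = M / m = 6.4 / 7.09396 ≈ 0.9022 billion.

$0.902 billion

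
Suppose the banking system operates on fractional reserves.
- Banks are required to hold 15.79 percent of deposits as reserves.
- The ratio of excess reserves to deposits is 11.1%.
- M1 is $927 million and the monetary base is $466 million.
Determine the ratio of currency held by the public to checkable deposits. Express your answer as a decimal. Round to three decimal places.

0.470

Using m = M/MB = 927/466 ≈ 1.989270. From m = (1 + c)/(c + rr + e), rearranging gives 1 + c = m·(c + rr + e), so c·(1 − m) = m·(rr + e) − 1.
Hence c = [m·(rr + e) − 1]/(1 − m) = [1.989270 × (0.1579 + 0.111) − 1] / (1 − 1.989270) ≈ 0.470130.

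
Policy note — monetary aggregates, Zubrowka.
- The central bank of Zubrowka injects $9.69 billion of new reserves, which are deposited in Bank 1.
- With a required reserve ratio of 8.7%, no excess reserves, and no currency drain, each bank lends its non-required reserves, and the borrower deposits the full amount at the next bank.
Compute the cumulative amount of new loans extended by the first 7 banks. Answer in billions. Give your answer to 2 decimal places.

$47.92 billion

Bank i lends (1 − rr)^i of the original deposit: Bank 1 lends 9.69·0.9130 ≈ 8.8470, Bank 2 lends 9.69·0.9130² ≈ 8.0773, and so on.
Summing a geometric series: total = 9.69·[0.9130·(1 − 0.9130^7) / (1 − 0.9130)] ≈ 47.9155 billion.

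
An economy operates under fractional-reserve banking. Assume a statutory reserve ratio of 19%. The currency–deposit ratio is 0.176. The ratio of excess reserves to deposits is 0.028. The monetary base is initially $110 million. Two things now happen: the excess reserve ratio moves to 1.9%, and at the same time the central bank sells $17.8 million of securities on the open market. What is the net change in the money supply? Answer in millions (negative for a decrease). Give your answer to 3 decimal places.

Before: m₁ = (1 + 0.176) / (0.19 + 0.028 + 0.176) ≈ 2.9847716, MB₁ = 110, so M₁ = 2.9847716 × 110 ≈ 328.3249 million.
After: m₂ = (1 + 0.176) / (0.19 + 0.019 + 0.176) ≈ 3.0545455, MB₂ = 110 − 17.8 = 92.2, so M₂ = 3.0545455 × 92.2 ≈ 281.6291 million.
ΔM = M₂ − M₁ = 281.6291 − 328.3249 = -46.6958 million.

-46.696 million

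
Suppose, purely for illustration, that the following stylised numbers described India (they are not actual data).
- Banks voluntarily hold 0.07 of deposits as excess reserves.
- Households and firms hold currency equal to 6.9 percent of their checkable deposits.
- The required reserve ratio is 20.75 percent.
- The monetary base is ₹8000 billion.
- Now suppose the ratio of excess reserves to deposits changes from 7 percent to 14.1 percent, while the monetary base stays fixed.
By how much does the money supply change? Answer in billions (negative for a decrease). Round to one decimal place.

-4197.3 billion

Initially m₁ = (1 + 0.069) / (0.2075 + 0.07 + 0.069) ≈ 3.085137, so M₁ = 3.085137 × 8000 = 24681.096 billion.
After the change m₂ = (1 + 0.069) / (0.2075 + 0.141 + 0.069) ≈ 2.560479, so M₂ = 2.560479 × 8000 = 20483.832 billion.
ΔM = M₂ − M₁ = 20483.832 − 24681.096 = -4197.264 billion.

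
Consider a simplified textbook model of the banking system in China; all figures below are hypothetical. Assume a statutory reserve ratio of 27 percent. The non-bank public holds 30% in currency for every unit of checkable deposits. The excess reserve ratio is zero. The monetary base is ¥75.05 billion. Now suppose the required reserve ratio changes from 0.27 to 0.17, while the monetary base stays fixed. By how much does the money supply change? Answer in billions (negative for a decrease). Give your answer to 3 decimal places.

¥36.418 billion

Initially m₁ = (1 + 0.3) / (0.27 + 0.3) ≈ 2.280702, so M₁ = 2.280702 × 75.05 ≈ 171.1667 billion.
After the change m₂ = (1 + 0.3) / (0.17 + 0.3) ≈ 2.765957, so M₂ = 2.765957 × 75.05 ≈ 207.5851 billion.
ΔM = M₂ − M₁ = 207.5851 − 171.1667 = 36.4184 billion.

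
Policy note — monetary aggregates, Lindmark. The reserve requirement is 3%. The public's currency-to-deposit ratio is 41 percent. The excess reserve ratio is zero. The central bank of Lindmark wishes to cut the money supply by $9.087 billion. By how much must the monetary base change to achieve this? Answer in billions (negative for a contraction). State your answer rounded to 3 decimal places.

The money multiplier is m = (1 + c) / (rr + c) = (1 + 0.41) / (0.03 + 0.41) ≈ 3.20455.
ΔMB = ΔM / m = (−9.087) / 3.20455 ≈ -2.8357 billion.

-2.836 billion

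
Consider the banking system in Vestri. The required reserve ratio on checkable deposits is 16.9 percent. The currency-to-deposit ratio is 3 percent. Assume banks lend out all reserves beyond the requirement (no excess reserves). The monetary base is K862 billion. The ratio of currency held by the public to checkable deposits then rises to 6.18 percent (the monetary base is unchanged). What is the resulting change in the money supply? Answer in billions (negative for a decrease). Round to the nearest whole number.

Initially m₁ = (1 + 0.03) / (0.169 + 0.03) ≈ 5.1759, so M₁ = 5.1759 × 862 = 4461.6258 billion.
After the change m₂ = (1 + 0.0618) / (0.169 + 0.0618) ≈ 4.6005, so M₂ = 4.6005 × 862 = 3965.631 billion.
ΔM = M₂ − M₁ = 3965.631 − 4461.6258 = -495.9948 billion.

-496 billion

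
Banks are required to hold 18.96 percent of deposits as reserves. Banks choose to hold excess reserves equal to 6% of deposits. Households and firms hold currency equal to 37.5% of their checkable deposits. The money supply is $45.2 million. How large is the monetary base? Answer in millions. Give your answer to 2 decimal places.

$20.53 million

The money multiplier is m = (1 + c) / (rr + e + c) = (1 + 0.375) / (0.1896 + 0.06 + 0.375) ≈ 2.20141.
MB = M / m = 45.2 / 2.20141 ≈ 20.5323 million.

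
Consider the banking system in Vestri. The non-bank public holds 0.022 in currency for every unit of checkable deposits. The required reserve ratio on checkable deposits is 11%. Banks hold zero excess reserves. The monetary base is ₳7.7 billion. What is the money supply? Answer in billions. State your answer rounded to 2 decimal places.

₳59.62 billion

The money multiplier is m = (1 + c) / (rr + c) = (1 + 0.022) / (0.11 + 0.022) ≈ 7.7424.
So M = m × MB = 7.7424 × 7.7 ≈ 59.6165 billion.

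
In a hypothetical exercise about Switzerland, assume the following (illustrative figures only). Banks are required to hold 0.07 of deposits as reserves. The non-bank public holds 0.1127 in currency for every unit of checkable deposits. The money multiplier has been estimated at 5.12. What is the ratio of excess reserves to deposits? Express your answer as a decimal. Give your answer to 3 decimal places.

0.035

Using m = 5.12. Since m = (1 + c)/(c + rr + e), the denominator satisfies c + rr + e = (1 + c)/m = (1 + 0.1127) / 5.12 ≈ 0.217324.
With c = 0.1127 and rr = 0.07, the ratio of excess reserves to deposits is 0.217324 − 0.1127 − 0.07 = 0.034624.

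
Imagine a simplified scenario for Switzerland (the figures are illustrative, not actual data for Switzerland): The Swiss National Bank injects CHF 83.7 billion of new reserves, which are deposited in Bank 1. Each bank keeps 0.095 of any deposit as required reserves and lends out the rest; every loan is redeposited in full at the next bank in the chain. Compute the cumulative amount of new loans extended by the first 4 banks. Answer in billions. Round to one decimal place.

Bank i lends (1 − rr)^i of the original deposit: Bank 1 lends 83.7·0.9050 = 75.7485, Bank 2 lends 83.7·0.9050² ≈ 68.5524, and so on.
Summing a geometric series: total = 83.7·[0.9050·(1 − 0.9050^4) / (1 − 0.9050)] ≈ 262.4869 billion.

CHF 262.5 billion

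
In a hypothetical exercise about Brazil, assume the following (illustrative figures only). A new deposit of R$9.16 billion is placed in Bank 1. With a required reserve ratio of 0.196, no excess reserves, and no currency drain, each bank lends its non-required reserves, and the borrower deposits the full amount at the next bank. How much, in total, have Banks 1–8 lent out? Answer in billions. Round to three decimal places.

Bank i lends (1 − rr)^i of the original deposit: Bank 1 lends 9.16·0.8040 ≈ 7.3646, Bank 2 lends 9.16·0.8040² ≈ 5.9212, and so on.
Summing a geometric series: total = 9.16·[0.8040·(1 − 0.8040^8) / (1 − 0.8040)] ≈ 31.0141 billion.

R$31.014 billion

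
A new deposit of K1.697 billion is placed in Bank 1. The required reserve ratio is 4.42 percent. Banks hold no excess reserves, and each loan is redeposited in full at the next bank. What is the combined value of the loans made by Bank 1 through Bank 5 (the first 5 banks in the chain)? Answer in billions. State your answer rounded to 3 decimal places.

K7.424 billion

Bank i lends (1 − rr)^i of the original deposit: Bank 1 lends 1.697·0.9558 ≈ 1.6220, Bank 2 lends 1.697·0.9558² ≈ 1.5503, and so on.
Summing a geometric series: total = 1.697·[0.9558·(1 − 0.9558^5) / (1 − 0.9558)] ≈ 7.4240 billion.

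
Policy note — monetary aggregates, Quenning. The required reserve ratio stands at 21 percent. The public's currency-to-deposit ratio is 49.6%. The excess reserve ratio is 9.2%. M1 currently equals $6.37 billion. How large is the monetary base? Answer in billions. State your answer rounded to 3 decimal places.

The money multiplier is m = (1 + c) / (rr + e + c) = (1 + 0.496) / (0.21 + 0.092 + 0.496) ≈ 1.87469.
MB = M / m = 6.37 / 1.87469 ≈ 3.3979 billion.

$3.398 billion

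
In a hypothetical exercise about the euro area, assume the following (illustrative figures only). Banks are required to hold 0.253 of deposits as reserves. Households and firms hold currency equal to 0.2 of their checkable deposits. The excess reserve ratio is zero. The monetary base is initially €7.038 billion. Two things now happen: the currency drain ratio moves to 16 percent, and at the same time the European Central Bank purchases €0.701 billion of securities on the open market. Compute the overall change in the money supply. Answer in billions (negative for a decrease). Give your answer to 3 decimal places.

Before: m₁ = (1 + 0.2) / (0.253 + 0.2) ≈ 2.64901, MB₁ = 7.038, so M₁ = 2.64901 × 7.038 ≈ 18.6437 billion.
After: m₂ = (1 + 0.16) / (0.253 + 0.16) ≈ 2.80872, MB₂ = 7.038 + 0.701 = 7.739, so M₂ = 2.80872 × 7.739 ≈ 21.7367 billion.
ΔM = M₂ − M₁ = 21.7367 − 18.6437 = 3.093 billion.

€3.093 billion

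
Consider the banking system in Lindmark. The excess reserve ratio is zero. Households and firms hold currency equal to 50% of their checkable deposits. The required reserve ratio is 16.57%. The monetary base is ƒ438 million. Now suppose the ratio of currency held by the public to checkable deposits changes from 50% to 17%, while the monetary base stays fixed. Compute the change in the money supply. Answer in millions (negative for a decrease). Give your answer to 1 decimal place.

Initially m₁ = (1 + 0.5) / (0.1657 + 0.5) ≈ 2.25327, so M₁ = 2.25327 × 438 ≈ 986.9323 million.
After the change m₂ = (1 + 0.17) / (0.1657 + 0.17) ≈ 3.48525, so M₂ = 3.48525 × 438 = 1526.5395 million.
ΔM = M₂ − M₁ = 1526.5395 − 986.9323 = 539.6072 million.

ƒ539.6 million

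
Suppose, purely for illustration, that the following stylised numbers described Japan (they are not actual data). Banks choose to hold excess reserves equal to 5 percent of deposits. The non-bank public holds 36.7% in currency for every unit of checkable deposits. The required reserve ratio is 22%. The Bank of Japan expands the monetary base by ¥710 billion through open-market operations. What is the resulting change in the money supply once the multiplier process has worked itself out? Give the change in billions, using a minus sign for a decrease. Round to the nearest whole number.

The money multiplier is m = (1 + c) / (rr + e + c) = (1 + 0.367) / (0.22 + 0.05 + 0.367) ≈ 2.1460.
The purchase adds 710 billion of base, so ΔM = m × ΔMB = 2.1460 × (+710) = 1523.66 billion.

¥1524 billion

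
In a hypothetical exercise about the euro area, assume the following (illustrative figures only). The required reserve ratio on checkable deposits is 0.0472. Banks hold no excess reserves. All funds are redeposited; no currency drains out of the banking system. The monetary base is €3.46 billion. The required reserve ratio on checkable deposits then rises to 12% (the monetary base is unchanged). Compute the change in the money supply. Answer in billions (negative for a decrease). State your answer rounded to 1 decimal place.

Initially m₁ = 1 / (0.0472) ≈ 21.1864, so M₁ = 21.1864 × 3.46 ≈ 73.3049 billion.
After the change m₂ = 1 / (0.12) ≈ 8.3333, so M₂ = 8.3333 × 3.46 ≈ 28.8332 billion.
ΔM = M₂ − M₁ = 28.8332 − 73.3049 = -44.4717 billion.

-44.5 billion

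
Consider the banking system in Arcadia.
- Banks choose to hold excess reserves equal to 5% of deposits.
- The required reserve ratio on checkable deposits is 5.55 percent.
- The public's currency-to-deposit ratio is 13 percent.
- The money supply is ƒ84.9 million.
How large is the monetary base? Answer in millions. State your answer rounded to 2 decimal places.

The money multiplier is m = (1 + c) / (rr + e + c) = (1 + 0.13) / (0.0555 + 0.05 + 0.13) ≈ 4.79830.
MB = M / m = 84.9 / 4.79830 ≈ 17.6938 million.

ƒ17.69 million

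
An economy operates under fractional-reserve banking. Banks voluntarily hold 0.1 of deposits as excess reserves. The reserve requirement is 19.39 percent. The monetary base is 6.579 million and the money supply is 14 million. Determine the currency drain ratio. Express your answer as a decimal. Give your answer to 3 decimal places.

Using m = M/MB = 14/6.579 ≈ 2.127983. From m = (1 + c)/(c + rr + e), rearranging gives 1 + c = m·(c + rr + e), so c·(1 − m) = m·(rr + e) − 1.
Hence c = [m·(rr + e) − 1]/(1 − m) = [2.127983 × (0.1939 + 0.1) − 1] / (1 − 2.127983) ≈ 0.332085.

0.332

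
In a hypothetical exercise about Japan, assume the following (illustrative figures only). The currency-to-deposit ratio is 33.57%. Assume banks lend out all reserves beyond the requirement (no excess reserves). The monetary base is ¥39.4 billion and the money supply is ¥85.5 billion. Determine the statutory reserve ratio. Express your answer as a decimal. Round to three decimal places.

0.280

Using m = M/MB = 85.5/39.4 ≈ 2.170051. Since m = (1 + c)/(c + rr + e), the denominator satisfies c + rr + e = (1 + c)/m = (1 + 0.3357) / 2.170051 ≈ 0.615515.
With c = 0.3357 and e = 0, the statutory reserve ratio is 0.615515 − 0.3357 − 0 = 0.279815.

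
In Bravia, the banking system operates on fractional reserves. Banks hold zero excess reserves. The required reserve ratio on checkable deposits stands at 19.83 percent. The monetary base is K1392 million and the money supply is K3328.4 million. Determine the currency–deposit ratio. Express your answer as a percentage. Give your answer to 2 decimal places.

Using m = M/MB = 3328.4/1392 ≈ 2.391092. From m = (1 + c)/(c + rr + e), rearranging gives 1 + c = m·(c + rr + e), so c·(1 − m) = m·(rr + e) − 1.
Hence c = [m·(rr + e) − 1]/(1 − m) = [2.391092 × (0.1983 + 0) − 1] / (1 − 2.391092) ≈ 0.378010.

37.80%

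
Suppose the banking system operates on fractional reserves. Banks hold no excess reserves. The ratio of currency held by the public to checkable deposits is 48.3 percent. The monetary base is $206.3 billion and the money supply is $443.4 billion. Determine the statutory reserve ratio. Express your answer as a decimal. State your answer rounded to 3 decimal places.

0.207

Using m = M/MB = 443.4/206.3 ≈ 2.149297. Since m = (1 + c)/(c + rr + e), the denominator satisfies c + rr + e = (1 + c)/m = (1 + 0.483) / 2.149297 ≈ 0.689993.
With c = 0.483 and e = 0, the statutory reserve ratio is 0.689993 − 0.483 − 0 = 0.206993.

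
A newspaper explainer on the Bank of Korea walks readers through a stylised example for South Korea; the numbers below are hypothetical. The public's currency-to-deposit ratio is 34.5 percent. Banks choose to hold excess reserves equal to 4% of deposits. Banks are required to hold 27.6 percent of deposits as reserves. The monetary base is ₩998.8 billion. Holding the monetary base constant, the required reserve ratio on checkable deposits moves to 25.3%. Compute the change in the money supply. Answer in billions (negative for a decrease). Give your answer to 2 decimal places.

₩73.27 billion

Initially m₁ = (1 + 0.345) / (0.276 + 0.04 + 0.345) ≈ 2.034796, so M₁ = 2.034796 × 998.8 ≈ 2032.3542 billion.
After the change m₂ = (1 + 0.345) / (0.253 + 0.04 + 0.345) ≈ 2.108150, so M₂ = 2.108150 × 998.8 ≈ 2105.6202 billion.
ΔM = M₂ − M₁ = 2105.6202 − 2032.3542 = 73.266 billion.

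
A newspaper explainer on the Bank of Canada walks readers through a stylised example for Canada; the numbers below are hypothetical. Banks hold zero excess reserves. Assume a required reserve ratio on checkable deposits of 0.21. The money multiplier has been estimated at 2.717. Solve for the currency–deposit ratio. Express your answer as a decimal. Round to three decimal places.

Using m = 2.717. From m = (1 + c)/(c + rr + e), rearranging gives 1 + c = m·(c + rr + e), so c·(1 − m) = m·(rr + e) − 1.
Hence c = [m·(rr + e) − 1]/(1 − m) = [2.717 × (0.21 + 0) − 1] / (1 − 2.717) ≈ 0.250105.

0.250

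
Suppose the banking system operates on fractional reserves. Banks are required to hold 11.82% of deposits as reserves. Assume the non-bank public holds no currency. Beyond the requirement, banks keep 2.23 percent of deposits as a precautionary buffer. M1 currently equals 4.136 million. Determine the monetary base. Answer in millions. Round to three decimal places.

0.581 million

The money multiplier is m = 1 / (rr + e) = 1 / (0.1182 + 0.0223) ≈ 7.11744.
MB = M / m = 4.136 / 7.11744 ≈ 0.5811 million.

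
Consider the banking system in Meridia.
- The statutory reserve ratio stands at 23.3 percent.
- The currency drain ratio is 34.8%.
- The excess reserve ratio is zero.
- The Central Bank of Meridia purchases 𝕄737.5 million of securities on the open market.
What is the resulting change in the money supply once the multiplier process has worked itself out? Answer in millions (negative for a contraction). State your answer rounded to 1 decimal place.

𝕄1711.1 million

The money multiplier is m = (1 + c) / (rr + c) = (1 + 0.348) / (0.233 + 0.348) ≈ 2.32014.
The purchase adds 737.5 million of base, so ΔM = m × ΔMB = 2.32014 × (+737.5) ≈ 1711.1032 million.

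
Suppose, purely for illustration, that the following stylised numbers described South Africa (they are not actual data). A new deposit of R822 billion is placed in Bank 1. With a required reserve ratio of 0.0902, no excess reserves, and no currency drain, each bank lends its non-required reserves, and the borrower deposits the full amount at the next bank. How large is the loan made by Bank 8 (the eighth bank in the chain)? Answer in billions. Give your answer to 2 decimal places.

R385.87 billion

Each bank lends a fraction (1 − rr) = 0.9098 of the deposit it receives, so Bank 8 receives 822·0.9098^7 and lends 822·0.9098^8 ≈ 385.8685 billion.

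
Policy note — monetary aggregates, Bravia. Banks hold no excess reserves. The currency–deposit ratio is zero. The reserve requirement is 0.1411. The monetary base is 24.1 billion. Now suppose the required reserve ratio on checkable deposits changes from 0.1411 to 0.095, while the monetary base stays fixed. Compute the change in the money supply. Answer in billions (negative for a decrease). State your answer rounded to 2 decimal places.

82.88 billion

Initially m₁ = 1 / (0.1411) ≈ 7.08717, so M₁ = 7.08717 × 24.1 ≈ 170.8008 billion.
After the change m₂ = 1 / (0.095) ≈ 10.52632, so M₂ = 10.52632 × 24.1 ≈ 253.6843 billion.
ΔM = M₂ − M₁ = 253.6843 − 170.8008 = 82.8835 billion.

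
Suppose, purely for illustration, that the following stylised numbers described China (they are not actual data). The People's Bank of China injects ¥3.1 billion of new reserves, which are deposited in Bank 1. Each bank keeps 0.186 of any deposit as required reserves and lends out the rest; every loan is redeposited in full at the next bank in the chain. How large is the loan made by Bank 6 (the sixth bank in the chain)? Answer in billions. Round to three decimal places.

¥0.902 billion

Each bank lends a fraction (1 − rr) = 0.8140 of the deposit it receives, so Bank 6 receives 3.1·0.8140^5 and lends 3.1·0.8140^6 ≈ 0.9018 billion.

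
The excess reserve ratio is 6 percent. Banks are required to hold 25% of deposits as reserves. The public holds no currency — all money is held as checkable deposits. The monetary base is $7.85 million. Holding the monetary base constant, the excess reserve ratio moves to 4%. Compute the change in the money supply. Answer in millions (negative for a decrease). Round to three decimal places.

Initially m₁ = 1 / (0.25 + 0.06) ≈ 3.22581, so M₁ = 3.22581 × 7.85 ≈ 25.3226 million.
After the change m₂ = 1 / (0.25 + 0.04) ≈ 3.44828, so M₂ = 3.44828 × 7.85 ≈ 27.069 million.
ΔM = M₂ − M₁ = 27.069 − 25.3226 = 1.7464 million.

$1.746 million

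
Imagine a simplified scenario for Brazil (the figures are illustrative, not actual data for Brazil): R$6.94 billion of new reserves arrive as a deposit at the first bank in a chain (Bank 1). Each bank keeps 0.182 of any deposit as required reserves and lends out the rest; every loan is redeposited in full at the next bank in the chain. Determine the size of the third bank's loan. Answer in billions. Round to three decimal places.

Each bank lends a fraction (1 − rr) = 0.8180 of the deposit it receives, so Bank 3 receives 6.94·0.8180^2 and lends 6.94·0.8180^3 ≈ 3.7986 billion.

R$3.799 billion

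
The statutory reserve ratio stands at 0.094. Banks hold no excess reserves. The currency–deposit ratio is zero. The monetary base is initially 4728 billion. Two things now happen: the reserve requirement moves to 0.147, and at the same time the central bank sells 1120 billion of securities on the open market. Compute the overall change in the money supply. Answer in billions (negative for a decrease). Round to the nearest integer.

-25754 billion

Before: m₁ = 1 / (0.094) ≈ 10.63830, MB₁ = 4728, so M₁ = 10.63830 × 4728 = 50297.8824 billion.
After: m₂ = 1 / (0.147) ≈ 6.80272, MB₂ = 4728 − 1120 = 3608, so M₂ = 6.80272 × 3608 ≈ 24544.2138 billion.
ΔM = M₂ − M₁ = 24544.2138 − 50297.8824 = -25753.6686 billion.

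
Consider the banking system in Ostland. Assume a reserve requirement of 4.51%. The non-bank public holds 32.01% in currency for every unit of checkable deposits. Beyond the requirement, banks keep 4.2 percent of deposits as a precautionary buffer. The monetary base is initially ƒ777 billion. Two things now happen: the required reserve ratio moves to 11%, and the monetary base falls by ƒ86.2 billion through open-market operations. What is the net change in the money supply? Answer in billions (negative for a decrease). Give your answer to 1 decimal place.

-587.3 billion

Before: m₁ = (1 + 0.3201) / (0.0451 + 0.042 + 0.3201) ≈ 3.24190, MB₁ = 777, so M₁ = 3.24190 × 777 = 2518.9563 billion.
After: m₂ = (1 + 0.3201) / (0.11 + 0.042 + 0.3201) ≈ 2.79623, MB₂ = 777 − 86.2 = 690.8, so M₂ = 2.79623 × 690.8 ≈ 1931.6357 billion.
ΔM = M₂ − M₁ = 1931.6357 − 2518.9563 = -587.3206 billion.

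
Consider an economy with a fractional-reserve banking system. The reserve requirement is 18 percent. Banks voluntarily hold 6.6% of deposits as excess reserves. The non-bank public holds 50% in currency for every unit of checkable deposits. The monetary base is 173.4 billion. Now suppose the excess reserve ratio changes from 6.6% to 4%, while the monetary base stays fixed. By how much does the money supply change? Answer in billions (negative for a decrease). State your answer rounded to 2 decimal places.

Initially m₁ = (1 + 0.5) / (0.18 + 0.066 + 0.5) ≈ 2.010724, so M₁ = 2.010724 × 173.4 ≈ 348.6595 billion.
After the change m₂ = (1 + 0.5) / (0.18 + 0.04 + 0.5) ≈ 2.083333, so M₂ = 2.083333 × 173.4 ≈ 361.2499 billion.
ΔM = M₂ − M₁ = 361.2499 − 348.6595 = 12.5904 billion.

12.59 billion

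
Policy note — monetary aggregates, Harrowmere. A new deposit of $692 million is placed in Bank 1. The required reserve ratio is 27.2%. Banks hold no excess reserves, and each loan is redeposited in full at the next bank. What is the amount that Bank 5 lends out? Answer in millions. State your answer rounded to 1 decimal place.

$141.5 million

Each bank lends a fraction (1 − rr) = 0.7280 of the deposit it receives, so Bank 5 receives 692·0.7280^4 and lends 692·0.7280^5 ≈ 141.5021 million.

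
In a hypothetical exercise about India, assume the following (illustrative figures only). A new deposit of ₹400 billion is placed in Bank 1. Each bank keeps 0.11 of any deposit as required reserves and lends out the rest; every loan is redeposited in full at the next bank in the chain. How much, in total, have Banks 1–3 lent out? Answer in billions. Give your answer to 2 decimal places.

₹954.83 billion

Bank i lends (1 − rr)^i of the original deposit: Bank 1 lends 400·0.8900 = 356.0000, Bank 2 lends 400·0.8900² = 316.8400, and so on.
Summing a geometric series: total = 400·[0.8900·(1 − 0.8900^3) / (1 − 0.8900)] = 954.8276 billion.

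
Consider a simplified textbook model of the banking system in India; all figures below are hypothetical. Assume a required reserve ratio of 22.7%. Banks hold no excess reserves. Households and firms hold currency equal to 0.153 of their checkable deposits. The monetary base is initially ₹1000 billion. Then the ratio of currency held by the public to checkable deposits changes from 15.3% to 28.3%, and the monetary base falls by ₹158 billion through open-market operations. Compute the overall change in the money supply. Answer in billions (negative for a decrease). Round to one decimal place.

Before: m₁ = (1 + 0.153) / (0.227 + 0.153) ≈ 3.03421, MB₁ = 1000, so M₁ = 3.03421 × 1000 = 3034.21 billion.
After: m₂ = (1 + 0.283) / (0.227 + 0.283) ≈ 2.51569, MB₂ = 1000 − 158 = 842, so M₂ = 2.51569 × 842 ≈ 2118.211 billion.
ΔM = M₂ − M₁ = 2118.211 − 3034.21 = -915.999 billion.

-916.0 billion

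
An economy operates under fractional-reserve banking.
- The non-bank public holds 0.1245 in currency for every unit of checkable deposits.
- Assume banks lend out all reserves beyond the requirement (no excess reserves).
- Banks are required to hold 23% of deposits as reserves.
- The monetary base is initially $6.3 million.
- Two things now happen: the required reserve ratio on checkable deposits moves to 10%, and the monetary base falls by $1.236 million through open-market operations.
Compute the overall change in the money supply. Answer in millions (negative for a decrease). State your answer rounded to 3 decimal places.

Before: m₁ = (1 + 0.1245) / (0.23 + 0.1245) ≈ 3.17207, MB₁ = 6.3, so M₁ = 3.17207 × 6.3 ≈ 19.984 million.
After: m₂ = (1 + 0.1245) / (0.1 + 0.1245) ≈ 5.00891, MB₂ = 6.3 − 1.236 = 5.064, so M₂ = 5.00891 × 5.064 ≈ 25.3651 million.
ΔM = M₂ − M₁ = 25.3651 − 19.984 = 5.3811 million.

$5.381 million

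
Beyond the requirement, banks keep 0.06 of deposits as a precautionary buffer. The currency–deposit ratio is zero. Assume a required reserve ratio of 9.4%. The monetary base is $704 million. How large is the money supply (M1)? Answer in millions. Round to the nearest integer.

The money multiplier is m = 1 / (rr + e) = 1 / (0.094 + 0.06) ≈ 6.4935.
So M = m × MB = 6.4935 × 704 = 4571.424 million.

$4571 million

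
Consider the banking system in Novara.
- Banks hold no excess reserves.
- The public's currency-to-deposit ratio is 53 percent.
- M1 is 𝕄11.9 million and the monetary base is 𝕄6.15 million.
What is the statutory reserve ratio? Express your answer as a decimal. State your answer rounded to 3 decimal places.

Using m = M/MB = 11.9/6.15 ≈ 1.934959. Since m = (1 + c)/(c + rr + e), the denominator satisfies c + rr + e = (1 + c)/m = (1 + 0.53) / 1.934959 ≈ 0.790714.
With c = 0.53 and e = 0, the statutory reserve ratio is 0.790714 − 0.53 − 0 = 0.260714.

0.261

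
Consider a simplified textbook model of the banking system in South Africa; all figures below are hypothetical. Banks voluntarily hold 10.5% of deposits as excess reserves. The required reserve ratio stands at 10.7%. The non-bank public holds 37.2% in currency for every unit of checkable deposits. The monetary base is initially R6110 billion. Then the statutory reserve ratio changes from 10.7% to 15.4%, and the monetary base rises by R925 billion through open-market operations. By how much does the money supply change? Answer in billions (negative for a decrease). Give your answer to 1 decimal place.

Before: m₁ = (1 + 0.372) / (0.107 + 0.105 + 0.372) ≈ 2.349315, MB₁ = 6110, so M₁ = 2.349315 × 6110 ≈ 14354.3146 billion.
After: m₂ = (1 + 0.372) / (0.154 + 0.105 + 0.372) ≈ 2.174326, MB₂ = 6110 + 925 = 7035, so M₂ = 2.174326 × 7035 ≈ 15296.3834 billion.
ΔM = M₂ − M₁ = 15296.3834 − 14354.3146 = 942.0688 billion.

R942.1 billion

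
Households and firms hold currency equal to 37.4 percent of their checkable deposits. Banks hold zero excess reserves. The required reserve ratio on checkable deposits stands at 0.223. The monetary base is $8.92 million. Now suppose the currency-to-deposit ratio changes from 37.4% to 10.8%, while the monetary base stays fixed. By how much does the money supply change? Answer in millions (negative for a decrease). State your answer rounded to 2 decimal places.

Initially m₁ = (1 + 0.374) / (0.223 + 0.374) ≈ 2.3015, so M₁ = 2.3015 × 8.92 ≈ 20.5294 million.
After the change m₂ = (1 + 0.108) / (0.223 + 0.108) ≈ 3.3474, so M₂ = 3.3474 × 8.92 ≈ 29.8588 million.
ΔM = M₂ − M₁ = 29.8588 − 20.5294 = 9.3294 million.

$9.33 million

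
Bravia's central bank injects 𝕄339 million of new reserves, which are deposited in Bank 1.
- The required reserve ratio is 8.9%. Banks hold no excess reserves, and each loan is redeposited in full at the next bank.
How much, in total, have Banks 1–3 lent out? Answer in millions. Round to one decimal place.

Bank i lends (1 − rr)^i of the original deposit: Bank 1 lends 339·0.9110 = 308.8290, Bank 2 lends 339·0.9110² ≈ 281.3432, and so on.
Summing a geometric series: total = 339·[0.9110·(1 − 0.9110^3) / (1 − 0.9110)] ≈ 846.4759 million.

𝕄846.5 million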